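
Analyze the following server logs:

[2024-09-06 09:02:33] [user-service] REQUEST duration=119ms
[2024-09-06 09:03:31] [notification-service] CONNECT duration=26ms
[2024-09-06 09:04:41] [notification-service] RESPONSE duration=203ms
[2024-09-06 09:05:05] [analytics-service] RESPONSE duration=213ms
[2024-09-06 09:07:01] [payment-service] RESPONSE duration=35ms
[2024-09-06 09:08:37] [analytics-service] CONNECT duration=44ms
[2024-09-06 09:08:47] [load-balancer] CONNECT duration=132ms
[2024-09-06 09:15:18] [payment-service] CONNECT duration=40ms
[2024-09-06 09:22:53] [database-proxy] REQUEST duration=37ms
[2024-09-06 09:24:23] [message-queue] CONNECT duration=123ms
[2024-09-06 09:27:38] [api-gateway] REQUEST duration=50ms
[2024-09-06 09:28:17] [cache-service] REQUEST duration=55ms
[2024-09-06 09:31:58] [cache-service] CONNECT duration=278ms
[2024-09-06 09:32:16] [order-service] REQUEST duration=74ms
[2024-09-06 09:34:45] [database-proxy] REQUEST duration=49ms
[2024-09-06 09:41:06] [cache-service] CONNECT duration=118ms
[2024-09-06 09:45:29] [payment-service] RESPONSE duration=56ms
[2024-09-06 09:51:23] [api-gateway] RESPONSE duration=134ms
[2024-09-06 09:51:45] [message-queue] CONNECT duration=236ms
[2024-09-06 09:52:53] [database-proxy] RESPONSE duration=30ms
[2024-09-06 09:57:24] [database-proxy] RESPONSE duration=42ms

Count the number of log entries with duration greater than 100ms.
9

To count timeouts:

1. Threshold: 100ms
2. Extract duration from each log entry
3. Count entries where duration > 100
4. Timeout count: 9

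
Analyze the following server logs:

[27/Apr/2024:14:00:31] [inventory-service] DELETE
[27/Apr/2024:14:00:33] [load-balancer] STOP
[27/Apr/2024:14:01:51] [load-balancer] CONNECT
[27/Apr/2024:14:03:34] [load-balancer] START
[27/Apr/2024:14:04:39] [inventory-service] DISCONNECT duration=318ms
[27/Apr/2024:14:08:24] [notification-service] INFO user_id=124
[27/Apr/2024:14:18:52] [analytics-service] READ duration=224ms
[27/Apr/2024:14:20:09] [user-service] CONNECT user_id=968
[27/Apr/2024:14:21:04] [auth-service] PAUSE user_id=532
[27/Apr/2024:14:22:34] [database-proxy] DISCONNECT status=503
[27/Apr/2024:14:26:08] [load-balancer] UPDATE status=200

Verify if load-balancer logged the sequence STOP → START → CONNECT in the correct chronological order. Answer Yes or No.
No

To verify sequence order:

1. Find all events in sequence STOP → START → CONNECT for load-balancer
2. Extract their timestamps
3. Check if timestamps are in ascending order
4. Result: No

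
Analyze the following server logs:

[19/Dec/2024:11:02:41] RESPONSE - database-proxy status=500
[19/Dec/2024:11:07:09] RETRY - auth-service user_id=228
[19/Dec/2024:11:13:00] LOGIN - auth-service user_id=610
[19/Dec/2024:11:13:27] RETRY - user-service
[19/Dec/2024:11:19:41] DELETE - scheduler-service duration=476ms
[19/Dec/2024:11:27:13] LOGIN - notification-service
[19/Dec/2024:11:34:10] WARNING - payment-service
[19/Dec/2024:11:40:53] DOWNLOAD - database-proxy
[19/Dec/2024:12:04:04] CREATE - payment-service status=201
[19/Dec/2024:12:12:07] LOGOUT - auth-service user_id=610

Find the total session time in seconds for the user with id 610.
3547

To calculate session duration:

1. Find LOGIN event for user_id=610: 19/Dec/2024:11:13:00
2. Find LOGOUT event for user_id=610: 19/Dec/2024:12:12:07
3. Session duration: 19/Dec/2024:12:12:07 - 19/Dec/2024:11:13:00 = 3547 seconds (59 minutes)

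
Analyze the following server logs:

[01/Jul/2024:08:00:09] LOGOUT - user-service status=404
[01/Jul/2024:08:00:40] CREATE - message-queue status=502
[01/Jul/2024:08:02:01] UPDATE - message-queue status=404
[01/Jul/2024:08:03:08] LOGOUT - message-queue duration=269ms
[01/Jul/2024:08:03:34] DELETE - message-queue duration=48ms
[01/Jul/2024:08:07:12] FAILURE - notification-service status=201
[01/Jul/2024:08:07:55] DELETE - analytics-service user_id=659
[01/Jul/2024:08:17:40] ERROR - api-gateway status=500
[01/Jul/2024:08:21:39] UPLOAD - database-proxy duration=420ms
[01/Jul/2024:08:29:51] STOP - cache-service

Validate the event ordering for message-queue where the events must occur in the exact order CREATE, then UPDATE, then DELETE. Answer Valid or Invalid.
Valid

To validate ordering:

1. Required order: CREATE → UPDATE → DELETE
2. Rule: the events must occur in the exact order CREATE, then UPDATE, then DELETE
3. Check actual order of events for message-queue
4. Result: Valid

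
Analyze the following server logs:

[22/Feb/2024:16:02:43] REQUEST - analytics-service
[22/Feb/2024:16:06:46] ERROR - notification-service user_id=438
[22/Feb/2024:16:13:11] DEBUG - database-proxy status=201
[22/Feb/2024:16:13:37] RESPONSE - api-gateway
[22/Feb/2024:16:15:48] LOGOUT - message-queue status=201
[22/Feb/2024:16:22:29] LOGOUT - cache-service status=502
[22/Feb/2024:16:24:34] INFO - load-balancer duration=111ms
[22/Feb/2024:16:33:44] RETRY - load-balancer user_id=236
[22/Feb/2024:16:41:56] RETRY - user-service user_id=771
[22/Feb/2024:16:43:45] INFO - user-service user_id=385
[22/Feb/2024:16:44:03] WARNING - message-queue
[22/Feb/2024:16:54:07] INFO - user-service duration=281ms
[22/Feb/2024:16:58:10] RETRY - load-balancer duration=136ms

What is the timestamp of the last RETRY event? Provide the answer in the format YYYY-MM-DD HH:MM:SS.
2024-02-22 16:58:10

To find the last event:

1. Filter for all RETRY events
2. Sort by timestamp
3. Select the last one
4. Timestamp: 2024-02-22 16:58:10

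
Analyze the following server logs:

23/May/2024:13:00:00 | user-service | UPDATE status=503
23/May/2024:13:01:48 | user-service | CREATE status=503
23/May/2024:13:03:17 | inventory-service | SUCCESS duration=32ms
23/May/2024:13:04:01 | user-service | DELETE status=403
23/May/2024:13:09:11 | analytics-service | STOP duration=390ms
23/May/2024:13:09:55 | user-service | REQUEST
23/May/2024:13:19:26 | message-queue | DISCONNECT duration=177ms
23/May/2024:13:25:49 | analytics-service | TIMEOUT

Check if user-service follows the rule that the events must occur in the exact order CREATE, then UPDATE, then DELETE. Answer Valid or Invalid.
Invalid

To validate ordering:

1. Required order: CREATE → UPDATE → DELETE
2. Rule: the events must occur in the exact order CREATE, then UPDATE, then DELETE
3. Check actual order of events for user-service
4. Result: Invalid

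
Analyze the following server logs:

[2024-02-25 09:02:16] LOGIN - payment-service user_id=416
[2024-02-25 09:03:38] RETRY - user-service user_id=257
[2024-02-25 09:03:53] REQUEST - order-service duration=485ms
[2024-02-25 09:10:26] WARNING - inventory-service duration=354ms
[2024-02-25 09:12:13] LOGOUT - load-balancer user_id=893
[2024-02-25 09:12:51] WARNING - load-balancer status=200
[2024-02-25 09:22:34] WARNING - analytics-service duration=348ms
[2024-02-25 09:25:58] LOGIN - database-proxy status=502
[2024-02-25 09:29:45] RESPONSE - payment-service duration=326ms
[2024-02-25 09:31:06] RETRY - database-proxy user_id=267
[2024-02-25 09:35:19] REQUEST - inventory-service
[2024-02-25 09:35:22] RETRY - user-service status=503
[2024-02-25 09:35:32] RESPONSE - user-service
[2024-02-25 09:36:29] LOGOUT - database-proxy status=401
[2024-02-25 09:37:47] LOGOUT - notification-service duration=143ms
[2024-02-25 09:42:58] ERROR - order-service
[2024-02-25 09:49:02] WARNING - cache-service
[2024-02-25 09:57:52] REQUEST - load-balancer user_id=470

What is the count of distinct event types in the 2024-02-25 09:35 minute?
3

To count unique event types:

1. Filter events in the minute starting at 2024-02-25 09:35
2. Extract event types from matching entries
3. Count unique types: 3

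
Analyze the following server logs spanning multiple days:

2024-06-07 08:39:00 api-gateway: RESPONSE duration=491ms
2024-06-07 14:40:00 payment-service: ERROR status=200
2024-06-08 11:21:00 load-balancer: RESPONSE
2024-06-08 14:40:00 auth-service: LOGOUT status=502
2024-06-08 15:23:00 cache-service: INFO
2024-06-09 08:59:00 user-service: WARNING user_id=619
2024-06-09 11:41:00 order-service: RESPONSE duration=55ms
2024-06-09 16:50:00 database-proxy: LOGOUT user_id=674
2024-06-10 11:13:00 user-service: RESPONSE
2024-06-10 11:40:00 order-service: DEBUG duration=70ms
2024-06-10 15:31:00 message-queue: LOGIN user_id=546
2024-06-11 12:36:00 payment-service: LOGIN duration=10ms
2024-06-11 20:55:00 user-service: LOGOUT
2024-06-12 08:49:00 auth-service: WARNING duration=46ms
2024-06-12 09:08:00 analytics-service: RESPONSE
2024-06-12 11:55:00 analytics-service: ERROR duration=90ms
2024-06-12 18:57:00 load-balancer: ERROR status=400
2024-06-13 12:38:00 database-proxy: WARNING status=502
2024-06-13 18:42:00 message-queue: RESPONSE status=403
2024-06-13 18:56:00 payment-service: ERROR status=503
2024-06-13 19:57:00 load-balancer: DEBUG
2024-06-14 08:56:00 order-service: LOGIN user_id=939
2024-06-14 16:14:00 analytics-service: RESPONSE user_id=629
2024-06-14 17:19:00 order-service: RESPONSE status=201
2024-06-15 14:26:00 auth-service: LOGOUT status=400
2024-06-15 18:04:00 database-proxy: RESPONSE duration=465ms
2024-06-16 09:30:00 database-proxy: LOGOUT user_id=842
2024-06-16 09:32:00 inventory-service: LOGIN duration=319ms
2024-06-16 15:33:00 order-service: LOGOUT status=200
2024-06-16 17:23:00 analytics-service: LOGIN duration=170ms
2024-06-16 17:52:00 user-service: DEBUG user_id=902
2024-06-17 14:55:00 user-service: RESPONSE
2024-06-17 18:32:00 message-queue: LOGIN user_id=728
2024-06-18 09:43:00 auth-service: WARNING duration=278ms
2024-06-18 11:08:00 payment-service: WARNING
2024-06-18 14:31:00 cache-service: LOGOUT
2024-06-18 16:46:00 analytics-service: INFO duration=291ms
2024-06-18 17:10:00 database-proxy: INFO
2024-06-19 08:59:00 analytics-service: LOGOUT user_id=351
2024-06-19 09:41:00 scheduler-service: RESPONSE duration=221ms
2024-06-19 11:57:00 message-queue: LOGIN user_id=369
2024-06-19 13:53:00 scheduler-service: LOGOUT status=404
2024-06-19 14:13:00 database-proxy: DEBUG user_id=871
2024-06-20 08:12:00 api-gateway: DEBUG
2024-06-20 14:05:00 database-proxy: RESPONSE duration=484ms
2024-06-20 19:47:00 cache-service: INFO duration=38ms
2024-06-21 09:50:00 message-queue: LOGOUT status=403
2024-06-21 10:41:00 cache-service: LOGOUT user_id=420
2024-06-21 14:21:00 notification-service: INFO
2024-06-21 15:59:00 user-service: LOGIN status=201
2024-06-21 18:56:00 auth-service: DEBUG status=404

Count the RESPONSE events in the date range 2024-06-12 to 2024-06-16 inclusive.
5

To filter by date range:

1. Date range: 2024-06-12 through 2024-06-16, both dates inclusive
2. Filter for RESPONSE events whose date falls in this range
3. Count matching events: 5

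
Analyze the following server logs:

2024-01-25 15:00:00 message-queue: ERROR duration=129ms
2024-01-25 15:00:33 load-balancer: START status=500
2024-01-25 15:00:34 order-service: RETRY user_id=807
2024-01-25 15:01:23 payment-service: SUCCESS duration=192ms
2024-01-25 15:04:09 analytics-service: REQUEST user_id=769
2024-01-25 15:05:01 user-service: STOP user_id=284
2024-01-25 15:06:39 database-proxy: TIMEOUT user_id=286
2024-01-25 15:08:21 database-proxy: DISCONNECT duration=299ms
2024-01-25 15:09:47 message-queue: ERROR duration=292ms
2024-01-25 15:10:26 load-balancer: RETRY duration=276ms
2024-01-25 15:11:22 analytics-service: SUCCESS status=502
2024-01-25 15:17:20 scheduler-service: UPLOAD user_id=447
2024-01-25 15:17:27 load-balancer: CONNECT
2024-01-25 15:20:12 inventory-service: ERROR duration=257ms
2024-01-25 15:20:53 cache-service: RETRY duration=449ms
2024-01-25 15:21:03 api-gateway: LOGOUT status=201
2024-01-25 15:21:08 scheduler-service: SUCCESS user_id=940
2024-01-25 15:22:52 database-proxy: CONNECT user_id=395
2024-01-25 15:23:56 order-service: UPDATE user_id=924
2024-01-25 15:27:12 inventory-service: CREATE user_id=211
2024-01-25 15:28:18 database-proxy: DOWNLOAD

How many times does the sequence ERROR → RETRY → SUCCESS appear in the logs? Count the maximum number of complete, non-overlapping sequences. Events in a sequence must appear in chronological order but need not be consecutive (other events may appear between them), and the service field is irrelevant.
3

To count sequences:

1. Look for pattern: ERROR → RETRY → SUCCESS
2. Greedily scan the log in chronological order, matching each sequence element in turn (ignoring service)
3. Each time the full pattern completes, increment the count and restart matching from the next event
4. Complete non-overlapping sequences found: 3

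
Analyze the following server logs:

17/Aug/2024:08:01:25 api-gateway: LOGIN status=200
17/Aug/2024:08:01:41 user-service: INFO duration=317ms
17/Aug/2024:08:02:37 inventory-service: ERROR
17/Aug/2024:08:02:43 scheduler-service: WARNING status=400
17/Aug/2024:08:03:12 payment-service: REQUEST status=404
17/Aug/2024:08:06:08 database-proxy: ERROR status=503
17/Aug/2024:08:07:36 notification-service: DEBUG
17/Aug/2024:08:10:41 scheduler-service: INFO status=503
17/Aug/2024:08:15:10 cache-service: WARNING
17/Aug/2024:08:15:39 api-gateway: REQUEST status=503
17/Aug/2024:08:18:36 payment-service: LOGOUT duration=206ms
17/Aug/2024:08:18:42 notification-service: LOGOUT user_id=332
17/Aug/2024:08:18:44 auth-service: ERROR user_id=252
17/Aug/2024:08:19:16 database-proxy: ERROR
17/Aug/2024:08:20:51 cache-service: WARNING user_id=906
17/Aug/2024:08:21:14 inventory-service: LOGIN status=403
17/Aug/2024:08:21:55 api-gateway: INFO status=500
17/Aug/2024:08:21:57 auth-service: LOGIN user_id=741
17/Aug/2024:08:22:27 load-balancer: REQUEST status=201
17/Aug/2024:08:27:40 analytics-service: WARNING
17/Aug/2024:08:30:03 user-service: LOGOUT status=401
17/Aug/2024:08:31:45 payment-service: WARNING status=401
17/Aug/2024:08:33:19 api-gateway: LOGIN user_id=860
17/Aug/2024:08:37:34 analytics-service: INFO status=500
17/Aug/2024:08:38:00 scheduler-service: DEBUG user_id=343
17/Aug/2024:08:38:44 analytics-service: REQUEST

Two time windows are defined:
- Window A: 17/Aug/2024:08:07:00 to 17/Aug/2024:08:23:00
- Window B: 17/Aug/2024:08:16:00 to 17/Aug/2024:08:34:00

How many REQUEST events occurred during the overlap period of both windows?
1

To find overlap events:

1. Window A: 17/Aug/2024:08:07:00 to 17/Aug/2024:08:23:00
2. Window B: 17/Aug/2024:08:16:00 to 17/Aug/2024:08:34:00
3. Overlap period: 17/Aug/2024:08:16:00 to 17/Aug/2024:08:23:00
4. Count REQUEST events in overlap: 1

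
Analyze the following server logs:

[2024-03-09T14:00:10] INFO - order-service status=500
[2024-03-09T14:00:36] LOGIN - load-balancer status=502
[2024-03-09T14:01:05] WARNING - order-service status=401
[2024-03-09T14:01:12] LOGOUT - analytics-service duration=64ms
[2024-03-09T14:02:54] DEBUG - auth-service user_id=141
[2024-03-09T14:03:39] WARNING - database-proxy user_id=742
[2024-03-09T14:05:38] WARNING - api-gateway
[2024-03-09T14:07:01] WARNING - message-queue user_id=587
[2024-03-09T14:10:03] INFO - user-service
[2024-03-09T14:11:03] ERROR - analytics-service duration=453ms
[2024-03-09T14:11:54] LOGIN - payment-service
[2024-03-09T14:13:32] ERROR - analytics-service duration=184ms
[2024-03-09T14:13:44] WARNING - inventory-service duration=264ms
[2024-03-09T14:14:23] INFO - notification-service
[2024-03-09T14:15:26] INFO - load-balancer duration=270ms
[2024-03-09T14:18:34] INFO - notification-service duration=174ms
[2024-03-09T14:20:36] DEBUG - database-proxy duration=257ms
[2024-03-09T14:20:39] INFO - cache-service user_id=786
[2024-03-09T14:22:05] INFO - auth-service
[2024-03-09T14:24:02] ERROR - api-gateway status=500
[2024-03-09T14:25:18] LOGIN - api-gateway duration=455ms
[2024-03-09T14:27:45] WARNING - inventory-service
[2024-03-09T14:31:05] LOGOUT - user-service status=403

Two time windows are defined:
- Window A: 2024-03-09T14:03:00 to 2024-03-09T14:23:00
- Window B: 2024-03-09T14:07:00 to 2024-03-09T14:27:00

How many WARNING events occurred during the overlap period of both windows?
2

To find overlap events:

1. Window A: 2024-03-09T14:03:00 to 2024-03-09T14:23:00
2. Window B: 2024-03-09T14:07:00 to 2024-03-09T14:27:00
3. Overlap period: 2024-03-09T14:07:00 to 2024-03-09T14:23:00
4. Count WARNING events in overlap: 2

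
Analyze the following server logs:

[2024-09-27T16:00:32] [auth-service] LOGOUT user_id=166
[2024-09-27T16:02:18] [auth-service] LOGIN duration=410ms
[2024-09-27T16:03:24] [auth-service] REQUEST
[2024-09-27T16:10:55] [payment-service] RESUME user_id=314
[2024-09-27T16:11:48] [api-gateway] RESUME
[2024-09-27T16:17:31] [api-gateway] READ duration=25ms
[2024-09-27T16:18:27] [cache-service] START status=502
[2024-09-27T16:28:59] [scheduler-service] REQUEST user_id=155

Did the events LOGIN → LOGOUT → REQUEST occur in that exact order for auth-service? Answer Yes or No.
No

To verify sequence order:

1. Find all events in sequence LOGIN → LOGOUT → REQUEST for auth-service
2. Extract their timestamps
3. Check if timestamps are in ascending order
4. Result: No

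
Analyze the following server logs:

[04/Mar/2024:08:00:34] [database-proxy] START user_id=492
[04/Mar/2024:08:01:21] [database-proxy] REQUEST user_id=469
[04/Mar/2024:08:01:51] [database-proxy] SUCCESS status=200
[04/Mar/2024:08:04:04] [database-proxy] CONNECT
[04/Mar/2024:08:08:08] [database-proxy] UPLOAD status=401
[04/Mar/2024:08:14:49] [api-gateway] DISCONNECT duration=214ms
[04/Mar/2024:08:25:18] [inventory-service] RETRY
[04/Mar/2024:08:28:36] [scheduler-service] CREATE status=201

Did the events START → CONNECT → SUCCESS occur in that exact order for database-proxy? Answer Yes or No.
No

To verify sequence order:

1. Find all events in sequence START → CONNECT → SUCCESS for database-proxy
2. Extract their timestamps
3. Check if timestamps are in ascending order
4. Result: No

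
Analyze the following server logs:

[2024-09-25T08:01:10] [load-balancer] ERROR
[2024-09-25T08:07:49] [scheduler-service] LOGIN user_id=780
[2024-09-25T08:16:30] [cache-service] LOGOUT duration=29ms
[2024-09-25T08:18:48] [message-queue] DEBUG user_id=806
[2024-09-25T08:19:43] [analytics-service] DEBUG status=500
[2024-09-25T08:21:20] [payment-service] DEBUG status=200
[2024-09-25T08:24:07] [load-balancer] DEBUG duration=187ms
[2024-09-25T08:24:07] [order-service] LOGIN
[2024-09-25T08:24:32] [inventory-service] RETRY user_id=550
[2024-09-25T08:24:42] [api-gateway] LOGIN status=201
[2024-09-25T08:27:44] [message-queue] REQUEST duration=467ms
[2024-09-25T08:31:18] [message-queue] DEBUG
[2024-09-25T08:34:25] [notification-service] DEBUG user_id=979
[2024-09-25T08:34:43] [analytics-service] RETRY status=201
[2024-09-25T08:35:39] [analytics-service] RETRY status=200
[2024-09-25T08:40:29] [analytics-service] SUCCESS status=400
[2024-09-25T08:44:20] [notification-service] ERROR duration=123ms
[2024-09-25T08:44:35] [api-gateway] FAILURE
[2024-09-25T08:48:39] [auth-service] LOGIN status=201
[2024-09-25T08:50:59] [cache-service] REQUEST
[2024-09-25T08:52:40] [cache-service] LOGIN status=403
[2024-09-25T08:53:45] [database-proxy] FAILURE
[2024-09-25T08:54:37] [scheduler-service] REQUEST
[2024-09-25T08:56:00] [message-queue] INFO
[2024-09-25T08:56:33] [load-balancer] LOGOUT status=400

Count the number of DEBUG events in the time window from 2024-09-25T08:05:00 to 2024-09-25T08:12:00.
0

To count events in the time window:

1. Window boundaries: 2024-09-25T08:05:00 to 2024-09-25T08:12:00
2. Filter for DEBUG events within this window
3. Count matching events: 0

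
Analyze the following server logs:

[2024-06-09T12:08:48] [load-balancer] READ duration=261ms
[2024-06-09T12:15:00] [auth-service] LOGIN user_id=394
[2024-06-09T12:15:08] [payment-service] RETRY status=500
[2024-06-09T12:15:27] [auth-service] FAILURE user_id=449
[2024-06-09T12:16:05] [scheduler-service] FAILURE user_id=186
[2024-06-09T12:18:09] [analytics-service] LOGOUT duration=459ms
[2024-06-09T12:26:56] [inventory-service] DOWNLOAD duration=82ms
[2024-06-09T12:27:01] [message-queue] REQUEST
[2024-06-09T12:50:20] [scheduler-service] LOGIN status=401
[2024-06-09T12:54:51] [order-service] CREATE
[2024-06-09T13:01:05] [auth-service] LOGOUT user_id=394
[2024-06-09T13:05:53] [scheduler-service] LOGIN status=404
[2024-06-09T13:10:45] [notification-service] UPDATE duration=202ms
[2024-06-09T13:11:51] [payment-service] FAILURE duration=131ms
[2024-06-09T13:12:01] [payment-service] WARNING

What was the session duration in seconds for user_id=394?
2765

To calculate session duration:

1. Find LOGIN event for user_id=394: 2024-06-09T12:15:00
2. Find LOGOUT event for user_id=394: 2024-06-09T13:01:05
3. Session duration: 2024-06-09T13:01:05 - 2024-06-09T12:15:00 = 2765 seconds (46 minutes)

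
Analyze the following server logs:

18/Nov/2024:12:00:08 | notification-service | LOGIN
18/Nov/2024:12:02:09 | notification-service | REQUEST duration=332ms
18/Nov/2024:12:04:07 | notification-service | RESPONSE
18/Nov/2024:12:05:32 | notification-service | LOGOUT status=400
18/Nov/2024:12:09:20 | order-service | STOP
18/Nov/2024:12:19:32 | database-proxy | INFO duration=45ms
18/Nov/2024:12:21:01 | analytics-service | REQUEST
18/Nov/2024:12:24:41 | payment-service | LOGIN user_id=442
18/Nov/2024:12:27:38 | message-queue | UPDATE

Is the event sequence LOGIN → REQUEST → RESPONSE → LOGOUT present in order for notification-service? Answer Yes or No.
Yes

To verify sequence order:

1. Find all events in sequence LOGIN → REQUEST → RESPONSE → LOGOUT for notification-service
2. Extract their timestamps
3. Check if timestamps are in ascending order
4. Result: Yes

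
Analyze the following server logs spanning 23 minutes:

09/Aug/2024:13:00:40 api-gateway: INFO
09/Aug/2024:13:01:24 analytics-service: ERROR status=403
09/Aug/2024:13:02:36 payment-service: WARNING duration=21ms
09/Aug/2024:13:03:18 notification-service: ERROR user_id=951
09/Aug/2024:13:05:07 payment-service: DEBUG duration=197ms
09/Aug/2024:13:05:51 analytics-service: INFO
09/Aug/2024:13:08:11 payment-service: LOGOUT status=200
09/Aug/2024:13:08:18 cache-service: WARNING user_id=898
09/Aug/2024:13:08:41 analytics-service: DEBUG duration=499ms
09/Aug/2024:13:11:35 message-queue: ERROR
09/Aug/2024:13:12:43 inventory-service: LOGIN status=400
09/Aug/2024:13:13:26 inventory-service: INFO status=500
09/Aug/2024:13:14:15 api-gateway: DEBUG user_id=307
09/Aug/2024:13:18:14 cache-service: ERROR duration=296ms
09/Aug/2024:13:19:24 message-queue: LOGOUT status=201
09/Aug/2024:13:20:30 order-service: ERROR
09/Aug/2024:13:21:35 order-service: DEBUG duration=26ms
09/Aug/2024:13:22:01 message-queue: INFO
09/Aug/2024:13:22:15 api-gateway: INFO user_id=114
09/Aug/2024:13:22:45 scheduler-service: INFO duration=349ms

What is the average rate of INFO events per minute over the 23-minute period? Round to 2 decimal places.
0.26

To calculate the rate:

1. Count total INFO events: 6
2. Total time period: 23 minutes
3. Rate = 6 / 23 = 0.26 events per minute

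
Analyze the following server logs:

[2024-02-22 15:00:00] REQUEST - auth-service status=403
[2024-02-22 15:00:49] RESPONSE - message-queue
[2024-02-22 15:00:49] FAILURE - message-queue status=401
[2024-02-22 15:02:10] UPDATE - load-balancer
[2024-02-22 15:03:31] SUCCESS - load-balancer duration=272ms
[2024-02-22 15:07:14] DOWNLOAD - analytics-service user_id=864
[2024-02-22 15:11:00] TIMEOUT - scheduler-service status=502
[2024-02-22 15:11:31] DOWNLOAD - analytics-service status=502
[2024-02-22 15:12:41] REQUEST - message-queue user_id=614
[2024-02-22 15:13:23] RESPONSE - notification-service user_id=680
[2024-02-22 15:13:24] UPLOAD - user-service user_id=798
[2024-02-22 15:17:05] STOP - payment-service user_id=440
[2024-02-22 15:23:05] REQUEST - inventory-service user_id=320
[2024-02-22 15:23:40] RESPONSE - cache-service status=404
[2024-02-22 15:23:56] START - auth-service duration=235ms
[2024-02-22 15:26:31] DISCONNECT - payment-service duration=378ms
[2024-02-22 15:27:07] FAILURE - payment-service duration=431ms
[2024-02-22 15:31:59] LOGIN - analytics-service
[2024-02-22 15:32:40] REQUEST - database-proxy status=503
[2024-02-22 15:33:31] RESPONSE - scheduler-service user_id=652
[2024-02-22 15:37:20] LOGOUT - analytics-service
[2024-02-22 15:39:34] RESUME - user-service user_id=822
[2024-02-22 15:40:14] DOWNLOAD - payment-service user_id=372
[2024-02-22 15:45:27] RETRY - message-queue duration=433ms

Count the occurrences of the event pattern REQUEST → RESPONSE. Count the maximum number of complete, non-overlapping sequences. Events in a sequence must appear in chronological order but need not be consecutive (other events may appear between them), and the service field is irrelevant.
4

To count sequences:

1. Look for pattern: REQUEST → RESPONSE
2. Greedily scan the log in chronological order, matching each sequence element in turn (ignoring service)
3. Each time the full pattern completes, increment the count and restart matching from the next event
4. Complete non-overlapping sequences found: 4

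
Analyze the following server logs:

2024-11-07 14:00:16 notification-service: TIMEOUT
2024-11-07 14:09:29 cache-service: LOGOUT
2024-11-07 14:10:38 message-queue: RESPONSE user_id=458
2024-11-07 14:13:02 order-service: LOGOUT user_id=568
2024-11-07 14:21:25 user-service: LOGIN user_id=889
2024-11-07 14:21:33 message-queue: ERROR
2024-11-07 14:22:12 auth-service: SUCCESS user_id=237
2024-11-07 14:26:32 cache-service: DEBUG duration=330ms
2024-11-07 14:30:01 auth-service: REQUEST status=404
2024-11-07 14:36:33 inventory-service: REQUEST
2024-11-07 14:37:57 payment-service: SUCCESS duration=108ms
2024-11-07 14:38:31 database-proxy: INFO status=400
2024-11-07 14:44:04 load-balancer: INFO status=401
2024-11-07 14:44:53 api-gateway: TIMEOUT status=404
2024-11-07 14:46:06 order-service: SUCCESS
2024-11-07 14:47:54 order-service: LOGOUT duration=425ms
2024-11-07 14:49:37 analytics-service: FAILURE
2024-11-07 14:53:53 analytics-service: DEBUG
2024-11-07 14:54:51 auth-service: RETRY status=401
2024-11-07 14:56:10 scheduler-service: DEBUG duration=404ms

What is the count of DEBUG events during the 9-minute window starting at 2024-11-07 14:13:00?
0

To count events in the time window:

1. Window boundaries: 2024-11-07 14:13:00 to 2024-11-07 14:22:00
2. Filter for DEBUG events within this window
3. Count matching events: 0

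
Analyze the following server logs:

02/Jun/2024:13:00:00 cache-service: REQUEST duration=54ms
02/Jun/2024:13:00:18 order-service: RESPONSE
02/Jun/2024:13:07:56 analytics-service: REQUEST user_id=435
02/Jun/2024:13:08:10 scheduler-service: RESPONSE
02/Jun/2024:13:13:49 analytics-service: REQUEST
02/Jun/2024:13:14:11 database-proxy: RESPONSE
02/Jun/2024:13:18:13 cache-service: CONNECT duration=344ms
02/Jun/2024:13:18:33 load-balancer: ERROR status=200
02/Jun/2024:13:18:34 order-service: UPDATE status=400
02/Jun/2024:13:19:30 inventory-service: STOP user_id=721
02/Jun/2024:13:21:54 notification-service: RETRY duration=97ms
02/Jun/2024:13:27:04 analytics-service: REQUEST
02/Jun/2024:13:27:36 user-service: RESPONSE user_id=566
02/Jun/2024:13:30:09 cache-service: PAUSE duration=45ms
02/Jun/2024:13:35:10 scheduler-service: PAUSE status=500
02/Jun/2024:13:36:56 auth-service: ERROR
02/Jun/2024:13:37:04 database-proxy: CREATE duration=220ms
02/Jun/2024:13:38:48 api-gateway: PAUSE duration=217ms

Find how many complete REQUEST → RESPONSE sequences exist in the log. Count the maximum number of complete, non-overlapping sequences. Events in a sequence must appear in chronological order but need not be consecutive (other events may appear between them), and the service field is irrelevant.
4

To count sequences:

1. Look for pattern: REQUEST → RESPONSE
2. Greedily scan the log in chronological order, matching each sequence element in turn (ignoring service)
3. Each time the full pattern completes, increment the count and restart matching from the next event
4. Complete non-overlapping sequences found: 4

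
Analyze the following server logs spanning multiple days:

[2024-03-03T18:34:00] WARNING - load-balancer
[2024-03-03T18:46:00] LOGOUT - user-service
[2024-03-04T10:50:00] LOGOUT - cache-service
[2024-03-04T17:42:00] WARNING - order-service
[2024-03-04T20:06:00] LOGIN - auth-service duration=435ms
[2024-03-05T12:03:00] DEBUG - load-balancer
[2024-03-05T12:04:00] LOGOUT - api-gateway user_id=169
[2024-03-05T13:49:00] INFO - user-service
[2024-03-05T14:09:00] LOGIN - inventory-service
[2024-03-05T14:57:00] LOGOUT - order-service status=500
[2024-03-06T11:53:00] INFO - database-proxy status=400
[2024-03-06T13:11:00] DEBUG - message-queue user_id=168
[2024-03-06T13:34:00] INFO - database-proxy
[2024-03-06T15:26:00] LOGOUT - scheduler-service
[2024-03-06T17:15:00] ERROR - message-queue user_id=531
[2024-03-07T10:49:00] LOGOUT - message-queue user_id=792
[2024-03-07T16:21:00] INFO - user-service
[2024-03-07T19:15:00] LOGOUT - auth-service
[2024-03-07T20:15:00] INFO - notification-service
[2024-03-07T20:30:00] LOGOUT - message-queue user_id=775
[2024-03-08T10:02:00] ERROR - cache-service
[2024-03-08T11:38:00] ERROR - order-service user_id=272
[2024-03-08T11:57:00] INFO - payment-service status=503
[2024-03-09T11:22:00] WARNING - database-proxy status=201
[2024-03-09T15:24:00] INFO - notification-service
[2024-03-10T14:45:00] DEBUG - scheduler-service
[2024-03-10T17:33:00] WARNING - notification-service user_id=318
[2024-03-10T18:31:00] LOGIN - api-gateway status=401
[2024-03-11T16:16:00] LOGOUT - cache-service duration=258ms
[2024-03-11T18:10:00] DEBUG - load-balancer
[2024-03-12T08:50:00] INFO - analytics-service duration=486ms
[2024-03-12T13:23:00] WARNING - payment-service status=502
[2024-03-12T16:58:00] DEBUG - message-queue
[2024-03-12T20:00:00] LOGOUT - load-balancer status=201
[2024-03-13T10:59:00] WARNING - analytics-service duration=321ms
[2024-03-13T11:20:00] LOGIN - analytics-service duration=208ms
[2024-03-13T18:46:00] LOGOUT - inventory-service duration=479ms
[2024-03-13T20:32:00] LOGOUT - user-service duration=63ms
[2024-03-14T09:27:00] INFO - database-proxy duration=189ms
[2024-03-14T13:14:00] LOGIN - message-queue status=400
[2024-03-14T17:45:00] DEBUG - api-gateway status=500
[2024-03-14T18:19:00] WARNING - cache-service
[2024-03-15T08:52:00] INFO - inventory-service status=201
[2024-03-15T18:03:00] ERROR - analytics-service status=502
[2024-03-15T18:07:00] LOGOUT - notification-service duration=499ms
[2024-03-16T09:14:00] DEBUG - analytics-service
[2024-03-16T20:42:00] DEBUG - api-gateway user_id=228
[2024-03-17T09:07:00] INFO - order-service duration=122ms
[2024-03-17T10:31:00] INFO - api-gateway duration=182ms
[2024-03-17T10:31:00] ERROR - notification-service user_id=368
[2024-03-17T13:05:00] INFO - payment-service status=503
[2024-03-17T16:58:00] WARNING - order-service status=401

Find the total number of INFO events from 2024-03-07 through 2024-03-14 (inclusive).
6

To filter by date range:

1. Date range: 2024-03-07 through 2024-03-14, both dates inclusive
2. Filter for INFO events whose date falls in this range
3. Count matching events: 6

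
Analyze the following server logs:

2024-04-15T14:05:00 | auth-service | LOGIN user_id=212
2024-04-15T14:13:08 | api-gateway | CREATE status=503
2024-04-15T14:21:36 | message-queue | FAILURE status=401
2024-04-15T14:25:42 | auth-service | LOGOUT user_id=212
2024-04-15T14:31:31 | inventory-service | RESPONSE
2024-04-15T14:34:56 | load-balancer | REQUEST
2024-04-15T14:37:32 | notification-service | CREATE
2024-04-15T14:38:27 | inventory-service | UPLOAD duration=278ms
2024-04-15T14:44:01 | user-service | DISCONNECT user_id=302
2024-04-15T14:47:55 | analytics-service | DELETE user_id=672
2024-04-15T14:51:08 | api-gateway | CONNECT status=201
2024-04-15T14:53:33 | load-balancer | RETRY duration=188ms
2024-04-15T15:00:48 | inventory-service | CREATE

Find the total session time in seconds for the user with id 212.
1242

To calculate session duration:

1. Find LOGIN event for user_id=212: 2024-04-15T14:05:00
2. Find LOGOUT event for user_id=212: 2024-04-15T14:25:42
3. Session duration: 2024-04-15T14:25:42 - 2024-04-15T14:05:00 = 1242 seconds (20 minutes)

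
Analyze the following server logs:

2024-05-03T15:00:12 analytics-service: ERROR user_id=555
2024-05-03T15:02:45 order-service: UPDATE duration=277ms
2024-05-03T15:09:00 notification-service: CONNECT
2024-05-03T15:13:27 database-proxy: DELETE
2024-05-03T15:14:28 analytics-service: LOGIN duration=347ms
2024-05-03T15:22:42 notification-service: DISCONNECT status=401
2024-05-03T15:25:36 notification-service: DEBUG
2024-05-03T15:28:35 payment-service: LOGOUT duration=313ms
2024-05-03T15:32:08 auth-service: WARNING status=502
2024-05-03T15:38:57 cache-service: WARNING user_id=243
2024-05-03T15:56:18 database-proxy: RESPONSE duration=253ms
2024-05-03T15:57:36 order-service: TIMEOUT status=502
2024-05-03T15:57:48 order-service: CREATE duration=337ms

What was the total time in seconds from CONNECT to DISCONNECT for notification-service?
822

To calculate state duration:

1. Find CONNECT event for notification-service: 2024-05-03T15:09:00
2. Find DISCONNECT event for notification-service: 2024-05-03T15:22:42
3. Calculate duration: 2024-05-03T15:22:42 - 2024-05-03T15:09:00 = 822 seconds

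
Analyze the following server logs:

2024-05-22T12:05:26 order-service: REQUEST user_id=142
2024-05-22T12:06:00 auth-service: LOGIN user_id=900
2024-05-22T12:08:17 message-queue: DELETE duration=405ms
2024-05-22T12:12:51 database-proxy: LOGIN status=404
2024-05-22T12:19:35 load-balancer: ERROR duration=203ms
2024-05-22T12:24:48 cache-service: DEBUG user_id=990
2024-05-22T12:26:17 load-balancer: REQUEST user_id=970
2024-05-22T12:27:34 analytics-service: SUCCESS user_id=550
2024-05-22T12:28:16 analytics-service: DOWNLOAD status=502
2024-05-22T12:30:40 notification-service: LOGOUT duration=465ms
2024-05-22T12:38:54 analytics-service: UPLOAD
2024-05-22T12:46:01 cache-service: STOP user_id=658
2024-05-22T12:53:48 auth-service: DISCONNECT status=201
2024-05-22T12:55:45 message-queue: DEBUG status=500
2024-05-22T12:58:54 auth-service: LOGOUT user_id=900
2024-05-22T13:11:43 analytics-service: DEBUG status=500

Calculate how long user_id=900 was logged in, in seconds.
3174

To calculate session duration:

1. Find LOGIN event for user_id=900: 2024-05-22T12:06:00
2. Find LOGOUT event for user_id=900: 2024-05-22T12:58:54
3. Session duration: 2024-05-22T12:58:54 - 2024-05-22T12:06:00 = 3174 seconds (52 minutes)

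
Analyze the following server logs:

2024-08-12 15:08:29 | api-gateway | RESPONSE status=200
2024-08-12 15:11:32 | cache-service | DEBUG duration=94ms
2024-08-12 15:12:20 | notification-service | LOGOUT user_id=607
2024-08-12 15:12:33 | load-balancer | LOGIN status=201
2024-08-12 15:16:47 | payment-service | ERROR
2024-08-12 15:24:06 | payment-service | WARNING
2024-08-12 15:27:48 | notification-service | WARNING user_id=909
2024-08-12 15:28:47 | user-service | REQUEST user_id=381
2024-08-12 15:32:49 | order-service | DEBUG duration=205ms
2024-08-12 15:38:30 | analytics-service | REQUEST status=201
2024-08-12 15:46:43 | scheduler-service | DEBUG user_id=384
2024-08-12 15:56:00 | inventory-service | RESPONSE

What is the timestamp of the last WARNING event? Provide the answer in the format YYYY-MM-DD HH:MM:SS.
2024-08-12 15:27:48

To find the last event:

1. Filter for all WARNING events
2. Sort by timestamp
3. Select the last one
4. Timestamp: 2024-08-12 15:27:48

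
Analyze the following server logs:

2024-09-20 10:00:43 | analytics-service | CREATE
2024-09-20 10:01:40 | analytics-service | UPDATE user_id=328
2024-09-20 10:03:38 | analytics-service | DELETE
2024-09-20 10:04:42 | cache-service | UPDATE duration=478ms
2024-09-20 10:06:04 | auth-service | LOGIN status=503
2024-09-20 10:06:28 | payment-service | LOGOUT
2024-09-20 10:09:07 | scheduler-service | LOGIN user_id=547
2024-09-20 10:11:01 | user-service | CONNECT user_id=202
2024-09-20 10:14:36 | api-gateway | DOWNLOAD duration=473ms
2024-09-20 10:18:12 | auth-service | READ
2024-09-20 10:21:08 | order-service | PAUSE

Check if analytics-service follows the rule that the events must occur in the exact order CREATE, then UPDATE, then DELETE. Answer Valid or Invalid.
Valid

To validate ordering:

1. Required order: CREATE → UPDATE → DELETE
2. Rule: the events must occur in the exact order CREATE, then UPDATE, then DELETE
3. Check actual order of events for analytics-service
4. Result: Valid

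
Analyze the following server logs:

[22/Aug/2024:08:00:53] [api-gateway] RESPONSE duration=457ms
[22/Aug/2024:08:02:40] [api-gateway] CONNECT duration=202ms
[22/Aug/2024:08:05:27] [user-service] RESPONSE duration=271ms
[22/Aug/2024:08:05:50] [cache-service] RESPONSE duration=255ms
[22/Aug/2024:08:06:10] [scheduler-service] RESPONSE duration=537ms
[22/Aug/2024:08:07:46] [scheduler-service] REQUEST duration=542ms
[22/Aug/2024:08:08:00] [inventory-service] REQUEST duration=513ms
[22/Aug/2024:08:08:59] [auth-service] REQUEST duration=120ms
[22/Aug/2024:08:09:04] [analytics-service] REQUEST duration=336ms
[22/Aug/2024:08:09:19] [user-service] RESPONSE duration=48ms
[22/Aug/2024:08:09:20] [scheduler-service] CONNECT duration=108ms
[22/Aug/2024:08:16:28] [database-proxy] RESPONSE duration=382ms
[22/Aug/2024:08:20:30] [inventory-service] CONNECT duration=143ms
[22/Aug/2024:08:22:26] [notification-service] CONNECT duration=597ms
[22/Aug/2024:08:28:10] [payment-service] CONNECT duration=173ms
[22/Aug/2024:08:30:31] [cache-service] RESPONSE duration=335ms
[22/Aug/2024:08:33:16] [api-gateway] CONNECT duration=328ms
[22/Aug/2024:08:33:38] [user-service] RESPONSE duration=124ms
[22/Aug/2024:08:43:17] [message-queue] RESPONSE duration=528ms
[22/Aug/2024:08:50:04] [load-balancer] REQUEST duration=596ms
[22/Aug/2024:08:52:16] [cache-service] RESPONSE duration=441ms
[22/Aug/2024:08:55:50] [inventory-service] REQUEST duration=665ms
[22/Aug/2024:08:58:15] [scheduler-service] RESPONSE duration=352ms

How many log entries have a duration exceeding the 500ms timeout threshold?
7

To count timeouts:

1. Threshold: 500ms
2. Extract duration from each log entry
3. Count entries where duration > 500
4. Timeout count: 7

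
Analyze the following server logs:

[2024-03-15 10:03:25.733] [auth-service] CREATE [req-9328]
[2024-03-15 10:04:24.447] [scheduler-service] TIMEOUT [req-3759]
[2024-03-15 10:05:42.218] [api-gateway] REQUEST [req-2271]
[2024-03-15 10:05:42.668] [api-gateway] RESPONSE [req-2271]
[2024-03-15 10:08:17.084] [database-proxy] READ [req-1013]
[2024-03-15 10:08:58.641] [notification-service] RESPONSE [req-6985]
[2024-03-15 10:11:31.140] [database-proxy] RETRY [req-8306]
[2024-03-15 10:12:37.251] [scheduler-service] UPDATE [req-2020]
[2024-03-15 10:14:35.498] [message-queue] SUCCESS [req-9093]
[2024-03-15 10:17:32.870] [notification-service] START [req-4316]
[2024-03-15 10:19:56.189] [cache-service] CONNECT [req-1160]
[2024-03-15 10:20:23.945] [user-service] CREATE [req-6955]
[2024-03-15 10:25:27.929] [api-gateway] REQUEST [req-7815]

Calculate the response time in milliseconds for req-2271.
450

To calculate latency:

1. Find REQUEST with id req-2271: 2024-03-15 10:05:42.218
2. Find RESPONSE with id req-2271: 2024-03-15 10:05:42.668
3. Latency: 2024-03-15 10:05:42.668 - 2024-03-15 10:05:42.218 = 450ms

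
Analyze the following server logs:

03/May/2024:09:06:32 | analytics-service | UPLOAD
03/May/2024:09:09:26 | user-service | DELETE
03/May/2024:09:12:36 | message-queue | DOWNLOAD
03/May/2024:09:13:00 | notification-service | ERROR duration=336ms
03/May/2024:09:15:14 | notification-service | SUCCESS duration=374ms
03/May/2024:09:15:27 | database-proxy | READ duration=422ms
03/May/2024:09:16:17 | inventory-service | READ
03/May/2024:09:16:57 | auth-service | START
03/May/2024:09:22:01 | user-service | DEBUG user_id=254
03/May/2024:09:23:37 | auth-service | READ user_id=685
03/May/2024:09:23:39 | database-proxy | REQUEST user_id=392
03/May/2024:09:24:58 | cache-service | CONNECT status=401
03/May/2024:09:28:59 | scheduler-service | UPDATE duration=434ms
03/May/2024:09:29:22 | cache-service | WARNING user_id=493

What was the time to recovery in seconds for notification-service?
134

To calculate recovery time:

1. Find ERROR event for notification-service: 03/May/2024:09:13:00
2. Find next SUCCESS event for notification-service: 03/May/2024:09:15:14
3. Recovery time: 03/May/2024:09:15:14 - 03/May/2024:09:13:00 = 134 seconds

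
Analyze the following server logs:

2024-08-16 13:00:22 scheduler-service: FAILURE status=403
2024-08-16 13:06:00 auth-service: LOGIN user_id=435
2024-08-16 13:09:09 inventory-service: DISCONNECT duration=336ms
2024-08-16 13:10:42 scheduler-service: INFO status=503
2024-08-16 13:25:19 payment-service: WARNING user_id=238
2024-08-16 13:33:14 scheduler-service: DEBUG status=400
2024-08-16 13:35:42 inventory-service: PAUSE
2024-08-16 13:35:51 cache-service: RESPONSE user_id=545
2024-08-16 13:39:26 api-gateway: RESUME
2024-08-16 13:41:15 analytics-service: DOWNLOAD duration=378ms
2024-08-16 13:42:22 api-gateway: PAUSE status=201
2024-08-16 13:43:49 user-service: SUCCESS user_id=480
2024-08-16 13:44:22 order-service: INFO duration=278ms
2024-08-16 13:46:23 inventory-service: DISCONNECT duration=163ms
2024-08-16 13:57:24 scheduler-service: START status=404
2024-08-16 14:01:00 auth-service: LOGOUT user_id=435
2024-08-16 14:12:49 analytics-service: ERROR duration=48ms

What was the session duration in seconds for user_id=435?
3300

To calculate session duration:

1. Find LOGIN event for user_id=435: 2024-08-16 13:06:00
2. Find LOGOUT event for user_id=435: 2024-08-16 14:01:00
3. Session duration: 2024-08-16 14:01:00 - 2024-08-16 13:06:00 = 3300 seconds (55 minutes)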